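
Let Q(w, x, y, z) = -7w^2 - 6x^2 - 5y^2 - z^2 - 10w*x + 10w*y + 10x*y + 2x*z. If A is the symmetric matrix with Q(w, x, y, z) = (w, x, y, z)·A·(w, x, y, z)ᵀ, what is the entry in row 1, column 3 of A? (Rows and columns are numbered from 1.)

5

The coefficient of w·y in Q is 10. For a symmetric A this equals A[1,3] + A[3,1] = 2·A[1,3].
So A[1,3] = 10/2 = 5.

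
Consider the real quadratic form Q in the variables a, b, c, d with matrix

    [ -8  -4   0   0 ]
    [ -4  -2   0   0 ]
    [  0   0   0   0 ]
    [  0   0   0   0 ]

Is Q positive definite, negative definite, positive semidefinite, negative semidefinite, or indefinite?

Applying the same elementary operations to the rows and columns of A produces a congruent diagonal matrix with entries -8, 0, 0, 0.
Counting signs: 1 negative, 3 zero.
Hence Q is negative semidefinite.

negative semidefinite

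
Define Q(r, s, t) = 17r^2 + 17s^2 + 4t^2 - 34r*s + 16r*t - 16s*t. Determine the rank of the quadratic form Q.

The symmetric matrix is A = [[17, -17, 8], [-17, 17, -8], [8, -8, 4]].
Congruent diagonalization of A (simultaneous row and column reduction) yields pivots 17, 0, 4/17.
So there are 2 positive, 1 zero pivots.
The rank is the number of nonzero pivots: 2.

2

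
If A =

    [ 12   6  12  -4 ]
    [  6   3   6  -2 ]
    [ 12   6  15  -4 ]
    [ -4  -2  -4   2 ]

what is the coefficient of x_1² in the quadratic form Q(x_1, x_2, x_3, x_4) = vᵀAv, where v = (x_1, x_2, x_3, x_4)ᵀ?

The coefficient of x_1² is the diagonal entry A[1,1] = 12.

12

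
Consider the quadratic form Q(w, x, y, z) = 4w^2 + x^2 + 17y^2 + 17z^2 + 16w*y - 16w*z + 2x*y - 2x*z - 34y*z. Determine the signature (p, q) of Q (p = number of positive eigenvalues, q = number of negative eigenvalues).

The associated matrix is A = [[4, 0, 8, -8], [0, 1, 1, -1], [8, 1, 17, -17], [-8, -1, -17, 17]].
Symmetric row and column elimination reduces A to a congruent diagonal form with pivots 4, 1, 0, 0.
So there are 2 positive, 2 zero pivots.

(2, 0)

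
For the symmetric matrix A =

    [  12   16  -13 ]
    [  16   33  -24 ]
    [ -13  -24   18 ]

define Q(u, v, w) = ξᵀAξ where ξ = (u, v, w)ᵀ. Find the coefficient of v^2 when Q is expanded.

33

The coefficient of v^2 is the diagonal entry A[2,2] = 33.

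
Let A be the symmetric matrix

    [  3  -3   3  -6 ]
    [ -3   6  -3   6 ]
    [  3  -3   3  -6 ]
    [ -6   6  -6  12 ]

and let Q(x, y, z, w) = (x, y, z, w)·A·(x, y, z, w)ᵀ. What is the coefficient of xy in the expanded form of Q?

-6

The coefficient of xy is A[1,2] + A[2,1] = 2·(-3) = -6.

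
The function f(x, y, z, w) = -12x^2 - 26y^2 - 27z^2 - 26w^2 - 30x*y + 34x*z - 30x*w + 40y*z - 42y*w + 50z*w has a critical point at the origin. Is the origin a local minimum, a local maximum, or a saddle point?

The Hessian at the origin is H = [[-24, -30, 34, -30], [-30, -52, 40, -42], [34, 40, -54, 50], [-30, -42, 50, -52]].
Row-reducing H symmetrically gives the diagonal entries -24, -29/2, -470/87, -20/47.
Counting signs: 4 negative.
H is negative definite, so the origin is a strict local maximum.

local maximum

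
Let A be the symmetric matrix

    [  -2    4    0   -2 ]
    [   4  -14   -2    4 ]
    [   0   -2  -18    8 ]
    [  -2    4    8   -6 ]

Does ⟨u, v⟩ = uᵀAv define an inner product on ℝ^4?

no

Leading principal minors: Δ_1 = -2, Δ_2 = 12, Δ_3 = -208, Δ_4 = 64.
The signs alternate starting with Δ_1 < 0, so by Sylvester's criterion Q is negative definite.
⟨·,·⟩ is an inner product exactly when A is positive definite.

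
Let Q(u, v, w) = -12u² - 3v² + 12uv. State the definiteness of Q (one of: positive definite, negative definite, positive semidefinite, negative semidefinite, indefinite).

negative semidefinite

The symmetric matrix is A = [[-12, 6, 0], [6, -3, 0], [0, 0, 0]].
Symmetric row and column elimination reduces A to a congruent diagonal form with pivots -12, 0, 0.
That gives 1 negative, 2 zero pivots.
Hence Q is negative semidefinite.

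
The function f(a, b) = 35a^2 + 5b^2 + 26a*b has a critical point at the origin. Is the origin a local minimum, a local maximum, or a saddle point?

The Hessian at the origin is H = [[70, 26], [26, 10]].
det H = 70·10 − (26)² = 24 > 0 and H[1,1] = 70 > 0, so H is positive definite.
Therefore the origin is a local minimum.

local minimum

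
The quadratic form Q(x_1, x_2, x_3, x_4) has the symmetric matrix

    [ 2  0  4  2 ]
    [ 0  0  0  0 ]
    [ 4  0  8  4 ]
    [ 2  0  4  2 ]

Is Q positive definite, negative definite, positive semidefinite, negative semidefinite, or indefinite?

Symmetric row and column elimination reduces A to a congruent diagonal form with pivots 2, 0, 0, 0.
So there are 1 positive, 3 zero pivots.
Hence Q is positive semidefinite.

positive semidefinite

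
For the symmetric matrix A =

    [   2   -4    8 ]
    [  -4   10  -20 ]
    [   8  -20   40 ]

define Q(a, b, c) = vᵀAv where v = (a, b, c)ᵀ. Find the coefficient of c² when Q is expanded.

The coefficient of c² is the diagonal entry A[3,3] = 40.

40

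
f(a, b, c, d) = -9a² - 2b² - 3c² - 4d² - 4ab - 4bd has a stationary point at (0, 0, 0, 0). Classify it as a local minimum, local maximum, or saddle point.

The Hessian at the origin is H = [[-18, -4, 0, 0], [-4, -4, 0, -4], [0, 0, -6, 0], [0, -4, 0, -8]].
Congruent diagonalization of H (simultaneous row and column reduction) yields pivots -18, -28/9, -6, -20/7.
Counting signs: 4 negative.
H is negative definite, so the origin is a strict local maximum.

local maximum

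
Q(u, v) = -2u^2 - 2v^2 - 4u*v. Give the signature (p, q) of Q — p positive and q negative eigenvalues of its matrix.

(0, 1)

The symmetric matrix is A = [[-2, -2], [-2, -2]].
Symmetric row and column elimination reduces A to a congruent diagonal form with pivots -2, 0.
Counting signs: 1 negative, 1 zero.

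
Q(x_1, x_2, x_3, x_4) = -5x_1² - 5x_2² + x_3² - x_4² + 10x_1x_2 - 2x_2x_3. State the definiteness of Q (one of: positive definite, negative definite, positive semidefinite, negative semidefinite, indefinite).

indefinite

The symmetric matrix is A = [[-5, 5, 0, 0], [5, -5, -1, 0], [0, -1, 1, 0], [0, 0, 0, -1]].
A is congruent to a diagonal matrix with 1 positive, 3 negative and 0 zero entries, so Q is indefinite.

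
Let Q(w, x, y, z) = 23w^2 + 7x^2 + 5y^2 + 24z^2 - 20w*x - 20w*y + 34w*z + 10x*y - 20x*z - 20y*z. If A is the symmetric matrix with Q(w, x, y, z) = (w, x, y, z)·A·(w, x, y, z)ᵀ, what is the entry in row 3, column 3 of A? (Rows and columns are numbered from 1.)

The coefficient of y^2 in Q is 5, and that is exactly A[3,3].

5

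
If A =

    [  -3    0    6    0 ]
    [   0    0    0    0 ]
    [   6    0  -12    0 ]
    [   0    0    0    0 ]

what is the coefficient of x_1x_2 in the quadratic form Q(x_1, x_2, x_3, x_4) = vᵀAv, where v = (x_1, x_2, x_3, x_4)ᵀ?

0

The coefficient of x_1x_2 is A[1,2] + A[2,1] = 2·0 = 0.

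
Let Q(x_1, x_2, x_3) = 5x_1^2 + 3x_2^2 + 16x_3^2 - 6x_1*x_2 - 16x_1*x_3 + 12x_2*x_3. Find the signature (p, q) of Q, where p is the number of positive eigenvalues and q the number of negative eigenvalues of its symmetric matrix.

The associated matrix is A = [[5, -3, -8], [-3, 3, 6], [-8, 6, 16]].
Row-reducing A symmetrically gives the diagonal entries 5, 6/5, 2.
Counting signs: 3 positive.

(3, 0)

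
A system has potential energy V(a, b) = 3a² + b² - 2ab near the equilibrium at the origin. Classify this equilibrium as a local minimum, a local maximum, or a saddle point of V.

The Hessian at the origin is H = [[6, -2], [-2, 2]].
det H = 6·2 − (-2)² = 8 > 0 and H[1,1] = 6 > 0, so H is positive definite.
Therefore the origin is a local minimum.

local minimum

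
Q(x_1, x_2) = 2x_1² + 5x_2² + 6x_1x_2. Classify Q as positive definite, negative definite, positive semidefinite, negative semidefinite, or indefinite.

positive definite

The associated matrix is A = [[2, 3], [3, 5]].
Congruent diagonalization of A (simultaneous row and column reduction) yields pivots 2, 1/2.
Counting signs: 2 positive.
Hence Q is positive definite.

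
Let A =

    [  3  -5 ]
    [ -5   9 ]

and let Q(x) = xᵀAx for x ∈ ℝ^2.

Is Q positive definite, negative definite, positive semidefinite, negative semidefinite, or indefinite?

positive definite

Leading principal minors: Δ_1 = 3, Δ_2 = 2.
All leading principal minors are positive, so by Sylvester's criterion Q is positive definite.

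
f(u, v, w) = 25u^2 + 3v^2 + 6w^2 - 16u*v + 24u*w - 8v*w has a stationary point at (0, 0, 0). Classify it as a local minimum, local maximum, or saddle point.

local minimum

The Hessian at the origin is H = [[50, -16, 24], [-16, 6, -8], [24, -8, 12]].
Applying the same elementary operations to the rows and columns of H produces a congruent diagonal matrix with entries 50, 22/25, 4/11.
Counting signs: 3 positive.
H is positive definite, so the origin is a strict local minimum.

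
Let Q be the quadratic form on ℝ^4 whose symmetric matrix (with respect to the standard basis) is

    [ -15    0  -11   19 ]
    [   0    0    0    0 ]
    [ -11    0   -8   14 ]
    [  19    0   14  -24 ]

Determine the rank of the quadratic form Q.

2

Applying the same elementary operations to the rows and columns of A produces a congruent diagonal matrix with entries -15, 0, 1/15, 0.
That gives 1 positive, 1 negative, 2 zero pivots.
The rank is the number of nonzero pivots: 2.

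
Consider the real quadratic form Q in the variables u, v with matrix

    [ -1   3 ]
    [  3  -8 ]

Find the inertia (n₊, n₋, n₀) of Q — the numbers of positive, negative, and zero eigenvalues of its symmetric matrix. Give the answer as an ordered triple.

(1, 1, 0)

An LDLᵀ factorisation of A has diagonal entries -1, 1.
That gives 1 positive, 1 negative pivots.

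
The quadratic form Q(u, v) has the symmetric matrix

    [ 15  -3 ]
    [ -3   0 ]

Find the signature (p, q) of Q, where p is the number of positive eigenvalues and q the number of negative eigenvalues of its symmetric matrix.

(1, 1)

An LDLᵀ factorisation of A has diagonal entries 15, -3/5.
So there are 1 positive, 1 negative pivots.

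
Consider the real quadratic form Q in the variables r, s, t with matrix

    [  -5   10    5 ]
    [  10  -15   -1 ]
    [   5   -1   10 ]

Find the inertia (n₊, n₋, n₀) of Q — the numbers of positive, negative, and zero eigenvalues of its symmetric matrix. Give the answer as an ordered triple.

(1, 2, 0)

Symmetric row and column elimination reduces A to a congruent diagonal form with pivots -5, 5, -6/5.
So there are 1 positive, 2 negative pivots.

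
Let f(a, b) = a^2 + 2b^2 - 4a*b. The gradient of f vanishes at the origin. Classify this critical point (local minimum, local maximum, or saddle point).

saddle point

The Hessian at the origin is H = [[2, -4], [-4, 4]].
det H = 2·4 − (-4)² = -8 < 0, so H is indefinite.
Therefore the origin is a saddle point.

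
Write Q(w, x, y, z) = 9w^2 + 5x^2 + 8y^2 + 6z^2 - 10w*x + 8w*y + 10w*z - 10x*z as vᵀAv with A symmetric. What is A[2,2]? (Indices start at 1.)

5

The coefficient of x^2 in Q is 5, and that is exactly A[2,2].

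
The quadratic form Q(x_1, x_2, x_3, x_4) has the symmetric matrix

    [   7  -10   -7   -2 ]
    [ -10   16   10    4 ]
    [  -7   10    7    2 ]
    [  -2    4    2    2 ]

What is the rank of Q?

3

Congruent diagonalization of A (simultaneous row and column reduction) yields pivots 7, 12/7, 0, 2/3.
Counting signs: 3 positive, 1 zero.
The rank is the number of nonzero pivots: 3.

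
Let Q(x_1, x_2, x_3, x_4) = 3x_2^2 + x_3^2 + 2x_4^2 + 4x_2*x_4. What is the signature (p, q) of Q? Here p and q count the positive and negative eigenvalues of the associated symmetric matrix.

Write A = [[0, 0, 0, 0], [0, 3, 0, 2], [0, 0, 1, 0], [0, 2, 0, 2]].
Symmetric row and column elimination reduces A to a congruent diagonal form with pivots 0, 3, 1, 2/3.
That gives 3 positive, 1 zero pivots.

(3, 0)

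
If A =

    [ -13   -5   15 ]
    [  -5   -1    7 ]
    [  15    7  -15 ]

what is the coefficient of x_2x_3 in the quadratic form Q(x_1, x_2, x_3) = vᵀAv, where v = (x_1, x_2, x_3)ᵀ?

The coefficient of x_2x_3 is A[2,3] + A[3,2] = 2·7 = 14.

14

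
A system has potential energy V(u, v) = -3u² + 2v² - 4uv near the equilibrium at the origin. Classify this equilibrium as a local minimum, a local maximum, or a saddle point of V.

The Hessian at the origin is H = [[-6, -4], [-4, 4]].
det H = -6·4 − (-4)² = -40 < 0, so H is indefinite.
Therefore the origin is a saddle point.

saddle point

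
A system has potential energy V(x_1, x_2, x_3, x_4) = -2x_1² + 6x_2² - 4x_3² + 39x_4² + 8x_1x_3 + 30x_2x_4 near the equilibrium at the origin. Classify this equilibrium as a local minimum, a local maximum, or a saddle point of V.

saddle point

The Hessian at the origin is H = [[-4, 0, 8, 0], [0, 12, 0, 30], [8, 0, -8, 0], [0, 30, 0, 78]].
Row-reducing H symmetrically gives the diagonal entries -4, 12, 8, 3.
That gives 3 positive, 1 negative pivots.
H is indefinite, so the origin is a saddle point.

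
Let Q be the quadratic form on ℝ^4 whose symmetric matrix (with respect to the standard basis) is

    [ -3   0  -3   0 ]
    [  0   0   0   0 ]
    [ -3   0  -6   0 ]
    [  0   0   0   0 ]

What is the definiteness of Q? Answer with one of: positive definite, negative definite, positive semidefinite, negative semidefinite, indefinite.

negative semidefinite

Congruent diagonalization of A (simultaneous row and column reduction) yields pivots -3, 0, -3, 0.
Counting signs: 2 negative, 2 zero.
Hence Q is negative semidefinite.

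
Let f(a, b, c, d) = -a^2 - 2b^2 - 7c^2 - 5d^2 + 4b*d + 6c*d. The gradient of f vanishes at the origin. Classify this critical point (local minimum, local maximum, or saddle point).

local maximum

The Hessian at the origin is H = [[-2, 0, 0, 0], [0, -4, 0, 4], [0, 0, -14, 6], [0, 4, 6, -10]].
Applying the same elementary operations to the rows and columns of H produces a congruent diagonal matrix with entries -2, -4, -14, -24/7.
So there are 4 negative pivots.
H is negative definite, so the origin is a strict local maximum.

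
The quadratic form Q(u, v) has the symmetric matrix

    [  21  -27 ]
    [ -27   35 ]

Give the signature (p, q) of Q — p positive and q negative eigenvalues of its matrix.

Symmetric row and column elimination reduces A to a congruent diagonal form with pivots 21, 2/7.
That gives 2 positive pivots.

(2, 0)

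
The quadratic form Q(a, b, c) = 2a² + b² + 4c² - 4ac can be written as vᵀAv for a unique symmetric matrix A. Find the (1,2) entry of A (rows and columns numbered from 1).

The coefficient of a·b in Q is 0. For a symmetric A this equals A[1,2] + A[2,1] = 2·A[1,2].
So A[1,2] = 0/2 = 0.

0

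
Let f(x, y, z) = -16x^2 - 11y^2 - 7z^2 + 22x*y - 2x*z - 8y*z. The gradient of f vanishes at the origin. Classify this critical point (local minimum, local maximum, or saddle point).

local maximum

The Hessian at the origin is H = [[-32, 22, -2], [22, -22, -8], [-2, -8, -14]].
Applying the same elementary operations to the rows and columns of H produces a congruent diagonal matrix with entries -32, -55/8, -12/11.
That gives 3 negative pivots.
H is negative definite, so the origin is a strict local maximum.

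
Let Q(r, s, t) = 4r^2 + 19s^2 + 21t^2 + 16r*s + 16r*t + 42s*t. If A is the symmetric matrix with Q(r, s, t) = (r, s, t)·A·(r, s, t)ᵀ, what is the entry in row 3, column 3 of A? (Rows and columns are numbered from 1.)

The coefficient of t^2 in Q is 21, and that is exactly A[3,3].

21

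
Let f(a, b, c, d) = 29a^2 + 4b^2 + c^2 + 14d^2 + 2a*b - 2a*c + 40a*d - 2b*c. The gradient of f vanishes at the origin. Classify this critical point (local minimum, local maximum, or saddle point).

The Hessian at the origin is H = [[58, 2, -2, 40], [2, 8, -2, 0], [-2, -2, 2, 0], [40, 0, 0, 28]].
Applying the same elementary operations to the rows and columns of H produces a congruent diagonal matrix with entries 58, 230/29, 168/115, -4/7.
Counting signs: 3 positive, 1 negative.
H is indefinite, so the origin is a saddle point.

saddle point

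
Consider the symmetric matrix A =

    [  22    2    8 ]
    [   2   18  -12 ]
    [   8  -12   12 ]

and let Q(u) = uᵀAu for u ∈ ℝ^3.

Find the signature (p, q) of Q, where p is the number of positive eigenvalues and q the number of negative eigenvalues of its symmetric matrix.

(2, 0)

Congruent diagonalization of A (simultaneous row and column reduction) yields pivots 22, 196/11, 0.
That gives 2 positive, 1 zero pivots.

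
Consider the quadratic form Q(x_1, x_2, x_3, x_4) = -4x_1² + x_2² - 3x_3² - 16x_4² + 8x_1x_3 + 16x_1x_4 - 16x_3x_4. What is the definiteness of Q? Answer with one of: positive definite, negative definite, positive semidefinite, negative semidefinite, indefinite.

indefinite

Write A = [[-4, 0, 4, 8], [0, 1, 0, 0], [4, 0, -3, -8], [8, 0, -8, -16]].
Row-reducing A symmetrically gives the diagonal entries -4, 1, 1, 0.
So there are 2 positive, 1 negative, 1 zero pivots.
Hence Q is indefinite.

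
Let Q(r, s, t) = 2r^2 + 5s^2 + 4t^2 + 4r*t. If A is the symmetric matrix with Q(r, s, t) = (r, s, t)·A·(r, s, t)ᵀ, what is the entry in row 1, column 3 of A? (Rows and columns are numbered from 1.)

2

The coefficient of r·t in Q is 4. For a symmetric A this equals A[1,3] + A[3,1] = 2·A[1,3].
So A[1,3] = 4/2 = 2.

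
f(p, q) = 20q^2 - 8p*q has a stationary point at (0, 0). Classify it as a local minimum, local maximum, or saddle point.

saddle point

The Hessian at the origin is H = [[0, -8], [-8, 40]].
det H = 0·40 − (-8)² = -64 < 0, so H is indefinite.
Therefore the origin is a saddle point.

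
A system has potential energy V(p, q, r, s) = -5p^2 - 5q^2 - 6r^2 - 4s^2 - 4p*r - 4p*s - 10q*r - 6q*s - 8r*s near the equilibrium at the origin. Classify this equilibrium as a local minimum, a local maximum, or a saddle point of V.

The Hessian at the origin is H = [[-10, 0, -4, -4], [0, -10, -10, -6], [-4, -10, -12, -8], [-4, -6, -8, -8]].
Row-reducing H symmetrically gives the diagonal entries -10, -10, -2/5, -12/5.
That gives 4 negative pivots.
H is negative definite, so the origin is a strict local maximum.

local maximum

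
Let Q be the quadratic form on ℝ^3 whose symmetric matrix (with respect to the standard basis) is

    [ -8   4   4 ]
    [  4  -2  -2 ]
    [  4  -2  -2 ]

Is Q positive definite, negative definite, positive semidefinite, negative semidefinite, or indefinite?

negative semidefinite

Row-reducing A symmetrically gives the diagonal entries -8, 0, 0.
Counting signs: 1 negative, 2 zero.
Hence Q is negative semidefinite.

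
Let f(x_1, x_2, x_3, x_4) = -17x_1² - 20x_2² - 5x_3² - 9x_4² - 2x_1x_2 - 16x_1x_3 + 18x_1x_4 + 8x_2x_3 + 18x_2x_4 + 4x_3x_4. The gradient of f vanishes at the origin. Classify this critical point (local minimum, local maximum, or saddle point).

The Hessian at the origin is H = [[-34, -2, -16, 18], [-2, -40, 8, 18], [-16, 8, -10, 4], [18, 18, 4, -18]].
An LDLᵀ factorisation of H has diagonal entries -34, -678/17, -158/339, -24/79.
That gives 4 negative pivots.
H is negative definite, so the origin is a strict local maximum.

local maximum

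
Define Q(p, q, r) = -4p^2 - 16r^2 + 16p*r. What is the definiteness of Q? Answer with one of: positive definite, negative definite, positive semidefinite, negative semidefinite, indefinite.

Write A = [[-4, 0, 8], [0, 0, 0], [8, 0, -16]].
Symmetric row and column elimination reduces A to a congruent diagonal form with pivots -4, 0, 0.
So there are 1 negative, 2 zero pivots.
Hence Q is negative semidefinite.

negative semidefinite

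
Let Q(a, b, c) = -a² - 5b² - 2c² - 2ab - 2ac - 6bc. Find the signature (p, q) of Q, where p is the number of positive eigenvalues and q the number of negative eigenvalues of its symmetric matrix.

The associated matrix is A = [[-1, -1, -1], [-1, -5, -3], [-1, -3, -2]].
Row-reducing A symmetrically gives the diagonal entries -1, -4, 0.
So there are 2 negative, 1 zero pivots.

(0, 2)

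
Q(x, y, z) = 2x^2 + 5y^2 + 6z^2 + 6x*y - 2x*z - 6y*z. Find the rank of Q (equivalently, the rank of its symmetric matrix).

3

The associated matrix is A = [[2, 3, -1], [3, 5, -3], [-1, -3, 6]].
Row-reducing A symmetrically gives the diagonal entries 2, 1/2, 1.
So there are 3 positive pivots.
The rank is the number of nonzero pivots: 3.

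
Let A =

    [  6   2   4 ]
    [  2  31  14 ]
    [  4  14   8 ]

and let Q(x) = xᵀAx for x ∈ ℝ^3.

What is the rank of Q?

3

Applying the same elementary operations to the rows and columns of A produces a congruent diagonal matrix with entries 6, 91/3, 4/91.
So there are 3 positive pivots.
The rank is the number of nonzero pivots: 3.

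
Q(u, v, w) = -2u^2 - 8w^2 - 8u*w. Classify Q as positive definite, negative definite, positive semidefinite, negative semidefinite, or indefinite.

Write A = [[-2, 0, -4], [0, 0, 0], [-4, 0, -8]].
Row-reducing A symmetrically gives the diagonal entries -2, 0, 0.
That gives 1 negative, 2 zero pivots.
Hence Q is negative semidefinite.

negative semidefinite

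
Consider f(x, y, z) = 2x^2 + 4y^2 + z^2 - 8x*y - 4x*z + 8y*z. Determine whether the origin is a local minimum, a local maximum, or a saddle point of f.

saddle point

The Hessian at the origin is H = [[4, -8, -4], [-8, 8, 8], [-4, 8, 2]].
An LDLᵀ factorisation of H has diagonal entries 4, -8, -2.
Counting signs: 1 positive, 2 negative.
H is indefinite, so the origin is a saddle point.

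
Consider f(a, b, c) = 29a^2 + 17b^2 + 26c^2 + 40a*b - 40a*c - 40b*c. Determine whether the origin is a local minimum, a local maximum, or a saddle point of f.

The Hessian at the origin is H = [[58, 40, -40], [40, 34, -40], [-40, -40, 52]].
Row-reducing H symmetrically gives the diagonal entries 58, 186/29, 12/31.
Counting signs: 3 positive.
H is positive definite, so the origin is a strict local minimum.

local minimum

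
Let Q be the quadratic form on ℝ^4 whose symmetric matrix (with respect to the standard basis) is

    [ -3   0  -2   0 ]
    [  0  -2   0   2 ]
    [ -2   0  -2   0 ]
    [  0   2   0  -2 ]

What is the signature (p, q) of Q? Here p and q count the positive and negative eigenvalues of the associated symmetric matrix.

(0, 3)

Row-reducing A symmetrically gives the diagonal entries -3, -2, -2/3, 0.
Counting signs: 3 negative, 1 zero.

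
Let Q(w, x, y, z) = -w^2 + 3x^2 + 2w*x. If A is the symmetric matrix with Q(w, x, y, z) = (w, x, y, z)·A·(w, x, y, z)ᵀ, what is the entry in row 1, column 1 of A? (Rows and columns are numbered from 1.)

-1

The coefficient of w^2 in Q is -1, and that is exactly A[1,1].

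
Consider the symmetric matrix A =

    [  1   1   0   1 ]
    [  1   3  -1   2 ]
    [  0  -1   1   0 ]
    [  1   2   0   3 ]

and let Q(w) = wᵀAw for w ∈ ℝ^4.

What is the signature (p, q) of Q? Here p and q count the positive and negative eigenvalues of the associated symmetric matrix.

(4, 0)

Symmetric row and column elimination reduces A to a congruent diagonal form with pivots 1, 2, 1/2, 1.
Counting signs: 4 positive.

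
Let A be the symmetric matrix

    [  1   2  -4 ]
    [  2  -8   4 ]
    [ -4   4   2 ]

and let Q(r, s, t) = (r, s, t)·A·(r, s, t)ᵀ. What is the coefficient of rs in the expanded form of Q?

The coefficient of rs is A[1,2] + A[2,1] = 2·2 = 4.

4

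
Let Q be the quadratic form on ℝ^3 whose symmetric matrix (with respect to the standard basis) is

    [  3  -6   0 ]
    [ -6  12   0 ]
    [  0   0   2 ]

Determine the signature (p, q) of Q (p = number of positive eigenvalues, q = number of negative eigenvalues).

Symmetric row and column elimination reduces A to a congruent diagonal form with pivots 3, 0, 2.
So there are 2 positive, 1 zero pivots.

(2, 0)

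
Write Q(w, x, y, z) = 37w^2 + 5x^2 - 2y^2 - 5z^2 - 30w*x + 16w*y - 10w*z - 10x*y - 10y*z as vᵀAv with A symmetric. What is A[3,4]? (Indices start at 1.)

The coefficient of y·z in Q is -10. For a symmetric A this equals A[3,4] + A[4,3] = 2·A[3,4].
So A[3,4] = -10/2 = -5.

-5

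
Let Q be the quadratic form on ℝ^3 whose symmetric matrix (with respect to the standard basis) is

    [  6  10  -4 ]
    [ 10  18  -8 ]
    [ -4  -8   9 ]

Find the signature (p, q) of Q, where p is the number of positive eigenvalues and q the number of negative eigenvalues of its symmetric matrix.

Congruent diagonalization of A (simultaneous row and column reduction) yields pivots 6, 4/3, 5.
Counting signs: 3 positive.

(3, 0)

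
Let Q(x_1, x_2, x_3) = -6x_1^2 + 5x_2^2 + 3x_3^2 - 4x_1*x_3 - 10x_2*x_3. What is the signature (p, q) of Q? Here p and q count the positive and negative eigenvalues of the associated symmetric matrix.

Write A = [[-6, 0, -2], [0, 5, -5], [-2, -5, 3]].
An LDLᵀ factorisation of A has diagonal entries -6, 5, -4/3.
That gives 1 positive, 2 negative pivots.

(1, 2)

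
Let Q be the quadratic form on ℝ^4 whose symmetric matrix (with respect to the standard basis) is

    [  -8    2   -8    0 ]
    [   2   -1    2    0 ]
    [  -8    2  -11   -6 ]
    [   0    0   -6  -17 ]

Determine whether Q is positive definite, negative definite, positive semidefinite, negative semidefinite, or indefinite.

negative definite

Symmetric row and column elimination reduces A to a congruent diagonal form with pivots -8, -1/2, -3, -5.
Counting signs: 4 negative.
Hence Q is negative definite.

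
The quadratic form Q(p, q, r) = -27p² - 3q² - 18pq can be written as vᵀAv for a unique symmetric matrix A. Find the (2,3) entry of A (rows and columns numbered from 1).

The coefficient of q·r in Q is 0. For a symmetric A this equals A[2,3] + A[3,2] = 2·A[2,3].
So A[2,3] = 0/2 = 0.

0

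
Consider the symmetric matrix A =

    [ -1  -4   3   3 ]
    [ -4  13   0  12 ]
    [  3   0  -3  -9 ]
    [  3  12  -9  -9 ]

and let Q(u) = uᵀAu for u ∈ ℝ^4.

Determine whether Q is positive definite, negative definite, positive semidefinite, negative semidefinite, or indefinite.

Symmetric row and column elimination reduces A to a congruent diagonal form with pivots -1, 29, 30/29, 0.
Counting signs: 2 positive, 1 negative, 1 zero.
Hence Q is indefinite.

indefinite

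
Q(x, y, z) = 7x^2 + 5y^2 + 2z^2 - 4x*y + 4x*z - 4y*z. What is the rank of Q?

Write A = [[7, -2, 2], [-2, 5, -2], [2, -2, 2]].
Row-reducing A symmetrically gives the diagonal entries 7, 31/7, 30/31.
So there are 3 positive pivots.
The rank is the number of nonzero pivots: 3.

3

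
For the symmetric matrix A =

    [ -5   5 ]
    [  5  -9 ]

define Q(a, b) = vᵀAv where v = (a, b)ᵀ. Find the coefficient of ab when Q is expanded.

10

The coefficient of ab is A[1,2] + A[2,1] = 2·5 = 10.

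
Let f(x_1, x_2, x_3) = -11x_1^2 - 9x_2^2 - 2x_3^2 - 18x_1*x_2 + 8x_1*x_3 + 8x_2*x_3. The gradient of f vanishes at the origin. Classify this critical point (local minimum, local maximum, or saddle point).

The Hessian at the origin is H = [[-22, -18, 8], [-18, -18, 8], [8, 8, -4]].
Applying the same elementary operations to the rows and columns of H produces a congruent diagonal matrix with entries -22, -36/11, -4/9.
Counting signs: 3 negative.
H is negative definite, so the origin is a strict local maximum.

local maximum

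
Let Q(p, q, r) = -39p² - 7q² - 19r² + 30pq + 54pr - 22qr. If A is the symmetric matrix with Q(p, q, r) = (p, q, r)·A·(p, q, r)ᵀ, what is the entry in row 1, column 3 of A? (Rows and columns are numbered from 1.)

27

The coefficient of p·r in Q is 54. For a symmetric A this equals A[1,3] + A[3,1] = 2·A[1,3].
So A[1,3] = 54/2 = 27.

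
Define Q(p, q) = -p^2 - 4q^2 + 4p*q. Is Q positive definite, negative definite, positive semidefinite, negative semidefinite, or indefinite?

negative semidefinite

The symmetric matrix of Q is [[-1, 2], [2, -4]].
For the 2×2 matrix [[-1, 2], [2, -4]]: det = -1·-4 − (2)² = 0, trace = -5.
det = 0 so one eigenvalue is zero; the form is semidefinite with the sign of the trace.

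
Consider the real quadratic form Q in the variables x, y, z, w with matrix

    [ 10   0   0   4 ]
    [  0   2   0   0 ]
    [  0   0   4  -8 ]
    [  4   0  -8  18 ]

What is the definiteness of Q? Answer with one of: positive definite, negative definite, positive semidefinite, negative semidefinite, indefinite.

positive definite

Symmetric row and column elimination reduces A to a congruent diagonal form with pivots 10, 2, 4, 2/5.
That gives 4 positive pivots.
Hence Q is positive definite.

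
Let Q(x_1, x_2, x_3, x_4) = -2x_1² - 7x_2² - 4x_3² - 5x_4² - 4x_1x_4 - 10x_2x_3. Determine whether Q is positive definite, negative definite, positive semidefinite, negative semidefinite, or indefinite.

negative definite

The associated matrix is A = [[-2, 0, 0, -2], [0, -7, -5, 0], [0, -5, -4, 0], [-2, 0, 0, -5]].
Symmetric row and column elimination reduces A to a congruent diagonal form with pivots -2, -7, -3/7, -3.
So there are 4 negative pivots.
Hence Q is negative definite.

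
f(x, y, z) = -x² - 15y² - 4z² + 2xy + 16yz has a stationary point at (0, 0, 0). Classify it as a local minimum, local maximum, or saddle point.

saddle point

The Hessian at the origin is H = [[-2, 2, 0], [2, -30, 16], [0, 16, -8]].
An LDLᵀ factorisation of H has diagonal entries -2, -28, 8/7.
That gives 1 positive, 2 negative pivots.
H is indefinite, so the origin is a saddle point.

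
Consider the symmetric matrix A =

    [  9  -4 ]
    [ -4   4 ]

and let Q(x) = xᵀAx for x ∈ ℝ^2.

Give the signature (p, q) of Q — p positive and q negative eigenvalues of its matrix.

Congruent diagonalization of A (simultaneous row and column reduction) yields pivots 9, 20/9.
So there are 2 positive pivots.

(2, 0)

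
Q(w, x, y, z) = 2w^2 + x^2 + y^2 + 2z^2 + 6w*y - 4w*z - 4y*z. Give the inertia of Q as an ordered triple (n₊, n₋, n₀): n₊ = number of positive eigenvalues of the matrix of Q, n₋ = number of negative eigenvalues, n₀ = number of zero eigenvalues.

(3, 1, 0)

Write A = [[2, 0, 3, -2], [0, 1, 0, 0], [3, 0, 1, -2], [-2, 0, -2, 2]].
An LDLᵀ factorisation of A has diagonal entries 2, 1, -7/2, 2/7.
So there are 3 positive, 1 negative pivots.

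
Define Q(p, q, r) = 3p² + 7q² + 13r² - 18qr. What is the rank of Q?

The symmetric matrix is A = [[3, 0, 0], [0, 7, -9], [0, -9, 13]].
Applying the same elementary operations to the rows and columns of A produces a congruent diagonal matrix with entries 3, 7, 10/7.
So there are 3 positive pivots.
The rank is the number of nonzero pivots: 3.

3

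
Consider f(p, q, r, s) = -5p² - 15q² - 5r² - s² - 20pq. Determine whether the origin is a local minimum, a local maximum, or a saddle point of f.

The Hessian at the origin is H = [[-10, -20, 0, 0], [-20, -30, 0, 0], [0, 0, -10, 0], [0, 0, 0, -2]].
Symmetric row and column elimination reduces H to a congruent diagonal form with pivots -10, 10, -10, -2.
So there are 1 positive, 3 negative pivots.
H is indefinite, so the origin is a saddle point.

saddle point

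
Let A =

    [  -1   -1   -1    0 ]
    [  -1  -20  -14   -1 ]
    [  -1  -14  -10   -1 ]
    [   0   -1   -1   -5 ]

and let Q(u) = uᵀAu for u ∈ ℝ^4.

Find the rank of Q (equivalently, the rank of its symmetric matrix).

An LDLᵀ factorisation of A has diagonal entries -1, -19, -2/19, -4.
So there are 4 negative pivots.
The rank is the number of nonzero pivots: 4.

4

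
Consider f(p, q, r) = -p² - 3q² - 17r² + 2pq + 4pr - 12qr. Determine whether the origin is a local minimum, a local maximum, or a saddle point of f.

The Hessian at the origin is H = [[-2, 2, 4], [2, -6, -12], [4, -12, -34]].
An LDLᵀ factorisation of H has diagonal entries -2, -4, -10.
That gives 3 negative pivots.
H is negative definite, so the origin is a strict local maximum.

local maximum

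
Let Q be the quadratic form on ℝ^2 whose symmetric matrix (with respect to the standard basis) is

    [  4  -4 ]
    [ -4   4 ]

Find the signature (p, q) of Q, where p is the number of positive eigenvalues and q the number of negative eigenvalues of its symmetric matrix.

Congruent diagonalization of A (simultaneous row and column reduction) yields pivots 4, 0.
That gives 1 positive, 1 zero pivots.

(1, 0)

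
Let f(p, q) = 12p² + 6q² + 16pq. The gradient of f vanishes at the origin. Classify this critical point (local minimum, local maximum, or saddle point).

The Hessian at the origin is H = [[24, 16], [16, 12]].
det H = 24·12 − (16)² = 32 > 0 and H[1,1] = 24 > 0, so H is positive definite.
Therefore the origin is a local minimum.

local minimum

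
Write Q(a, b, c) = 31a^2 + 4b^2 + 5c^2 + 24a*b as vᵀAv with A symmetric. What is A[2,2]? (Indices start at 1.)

The coefficient of b^2 in Q is 4, and that is exactly A[2,2].

4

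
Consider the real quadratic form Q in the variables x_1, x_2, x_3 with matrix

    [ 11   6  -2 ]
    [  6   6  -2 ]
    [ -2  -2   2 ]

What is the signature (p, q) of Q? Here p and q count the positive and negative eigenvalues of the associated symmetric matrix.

An LDLᵀ factorisation of A has diagonal entries 11, 30/11, 4/3.
That gives 3 positive pivots.

(3, 0)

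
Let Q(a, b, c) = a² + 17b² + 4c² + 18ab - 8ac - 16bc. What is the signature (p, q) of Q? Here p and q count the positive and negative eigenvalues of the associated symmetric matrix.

The associated matrix is A = [[1, 9, -4], [9, 17, -8], [-4, -8, 4]].
Row-reducing A symmetrically gives the diagonal entries 1, -64, 1/4.
That gives 2 positive, 1 negative pivots.

(2, 1)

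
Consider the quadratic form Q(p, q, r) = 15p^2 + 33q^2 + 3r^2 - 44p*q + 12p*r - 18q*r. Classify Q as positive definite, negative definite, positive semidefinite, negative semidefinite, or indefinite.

positive definite

The symmetric matrix of Q is A = [[15, -22, 6], [-22, 33, -9], [6, -9, 3]].
Leading principal minors: Δ_1 = 15, Δ_2 = 11, Δ_3 = 6.
All leading principal minors are positive, so by Sylvester's criterion Q is positive definite.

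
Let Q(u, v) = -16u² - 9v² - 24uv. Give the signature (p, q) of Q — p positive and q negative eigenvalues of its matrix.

The symmetric matrix is A = [[-16, -12], [-12, -9]].
Symmetric row and column elimination reduces A to a congruent diagonal form with pivots -16, 0.
That gives 1 negative, 1 zero pivots.

(0, 1)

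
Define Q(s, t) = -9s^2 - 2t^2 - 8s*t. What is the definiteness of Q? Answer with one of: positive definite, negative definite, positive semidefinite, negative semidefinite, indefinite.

The symmetric matrix of Q is [[-9, -4], [-4, -2]].
For the 2×2 matrix [[-9, -4], [-4, -2]]: det = -9·-2 − (-4)² = 2, trace = -11.
det > 0 so both eigenvalues share the sign of the trace; trace = -11 < 0 ⇒ both negative.

negative definite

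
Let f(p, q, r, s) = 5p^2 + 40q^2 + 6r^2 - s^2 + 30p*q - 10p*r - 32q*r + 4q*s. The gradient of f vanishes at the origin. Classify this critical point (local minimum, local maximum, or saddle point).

The Hessian at the origin is H = [[10, 30, -10, 0], [30, 80, -32, 4], [-10, -32, 12, 0], [0, 4, 0, -2]].
Applying the same elementary operations to the rows and columns of H produces a congruent diagonal matrix with entries 10, -10, 12/5, -2/3.
That gives 2 positive, 2 negative pivots.
H is indefinite, so the origin is a saddle point.

saddle point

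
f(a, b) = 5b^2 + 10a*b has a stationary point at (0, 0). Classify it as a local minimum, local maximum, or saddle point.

The Hessian at the origin is H = [[0, 10], [10, 10]].
det H = 0·10 − (10)² = -100 < 0, so H is indefinite.
Therefore the origin is a saddle point.

saddle point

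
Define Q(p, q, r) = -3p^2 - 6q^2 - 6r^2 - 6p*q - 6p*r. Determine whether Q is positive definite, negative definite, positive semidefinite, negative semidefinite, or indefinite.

The symmetric matrix is A = [[-3, -3, -3], [-3, -6, 0], [-3, 0, -6]].
Applying the same elementary operations to the rows and columns of A produces a congruent diagonal matrix with entries -3, -3, 0.
That gives 2 negative, 1 zero pivots.
Hence Q is negative semidefinite.

negative semidefinite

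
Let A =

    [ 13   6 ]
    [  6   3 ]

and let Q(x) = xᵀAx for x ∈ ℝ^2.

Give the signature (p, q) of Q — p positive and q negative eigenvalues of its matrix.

(2, 0)

Symmetric row and column elimination reduces A to a congruent diagonal form with pivots 13, 3/13.
So there are 2 positive pivots.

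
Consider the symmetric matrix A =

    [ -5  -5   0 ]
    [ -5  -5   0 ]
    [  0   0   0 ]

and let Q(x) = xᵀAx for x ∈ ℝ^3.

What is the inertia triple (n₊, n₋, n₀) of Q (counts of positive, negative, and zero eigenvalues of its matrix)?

Applying the same elementary operations to the rows and columns of A produces a congruent diagonal matrix with entries -5, 0, 0.
Counting signs: 1 negative, 2 zero.

(0, 1, 2)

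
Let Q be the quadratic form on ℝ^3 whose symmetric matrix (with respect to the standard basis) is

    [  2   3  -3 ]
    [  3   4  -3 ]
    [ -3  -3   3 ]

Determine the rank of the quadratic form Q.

3

Symmetric row and column elimination reduces A to a congruent diagonal form with pivots 2, -1/2, 3.
So there are 2 positive, 1 negative pivots.
The rank is the number of nonzero pivots: 3.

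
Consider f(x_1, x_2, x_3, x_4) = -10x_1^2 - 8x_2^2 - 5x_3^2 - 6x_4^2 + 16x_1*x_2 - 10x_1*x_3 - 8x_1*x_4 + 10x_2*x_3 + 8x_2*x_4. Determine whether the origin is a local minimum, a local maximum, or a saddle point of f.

The Hessian at the origin is H = [[-20, 16, -10, -8], [16, -16, 10, 8], [-10, 10, -10, 0], [-8, 8, 0, -12]].
Congruent diagonalization of H (simultaneous row and column reduction) yields pivots -20, -16/5, -15/4, -4/3.
So there are 4 negative pivots.
H is negative definite, so the origin is a strict local maximum.

local maximum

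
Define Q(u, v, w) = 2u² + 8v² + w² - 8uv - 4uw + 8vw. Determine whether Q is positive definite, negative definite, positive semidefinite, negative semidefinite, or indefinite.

Write A = [[2, -4, -2], [-4, 8, 4], [-2, 4, 1]].
Applying the same elementary operations to the rows and columns of A produces a congruent diagonal matrix with entries 2, 0, -1.
So there are 1 positive, 1 negative, 1 zero pivots.
Hence Q is indefinite.

indefinite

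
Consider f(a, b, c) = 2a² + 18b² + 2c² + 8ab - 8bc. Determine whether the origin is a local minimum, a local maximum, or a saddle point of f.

The Hessian at the origin is H = [[4, 8, 0], [8, 36, -8], [0, -8, 4]].
Symmetric row and column elimination reduces H to a congruent diagonal form with pivots 4, 20, 4/5.
That gives 3 positive pivots.
H is positive definite, so the origin is a strict local minimum.

local minimum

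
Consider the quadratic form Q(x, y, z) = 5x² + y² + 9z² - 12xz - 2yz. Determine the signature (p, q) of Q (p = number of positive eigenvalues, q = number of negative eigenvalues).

The symmetric matrix is A = [[5, 0, -6], [0, 1, -1], [-6, -1, 9]].
Row-reducing A symmetrically gives the diagonal entries 5, 1, 4/5.
Counting signs: 3 positive.

(3, 0)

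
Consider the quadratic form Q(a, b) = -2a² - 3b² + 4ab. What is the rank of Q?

The symmetric matrix is A = [[-2, 2], [2, -3]].
Congruent diagonalization of A (simultaneous row and column reduction) yields pivots -2, -1.
That gives 2 negative pivots.
The rank is the number of nonzero pivots: 2.

2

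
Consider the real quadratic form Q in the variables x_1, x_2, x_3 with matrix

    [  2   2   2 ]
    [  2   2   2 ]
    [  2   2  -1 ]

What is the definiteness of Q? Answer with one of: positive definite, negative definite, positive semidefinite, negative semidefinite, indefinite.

Row-reducing A symmetrically gives the diagonal entries 2, 0, -3.
So there are 1 positive, 1 negative, 1 zero pivots.
Hence Q is indefinite.

indefinite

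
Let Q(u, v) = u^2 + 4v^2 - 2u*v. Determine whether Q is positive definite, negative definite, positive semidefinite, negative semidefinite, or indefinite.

positive definite

The symmetric matrix of Q is [[1, -1], [-1, 4]].
For the 2×2 matrix [[1, -1], [-1, 4]]: det = 1·4 − (-1)² = 3, trace = 5.
det > 0 so both eigenvalues share the sign of the trace; trace = 5 > 0 ⇒ both positive.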